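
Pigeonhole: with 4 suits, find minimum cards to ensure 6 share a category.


Pigeonhole: to guarantee k in one of n categories, need (k-1)×n + 1.
k = 6, n = 4
Minimum = (6-1) × 4 + 1 = 5 × 4 + 1

21


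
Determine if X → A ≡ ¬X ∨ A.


Expression 1: X → A
Expression 2: ¬X ∨ A
Truth table (X A | Expr1 Expr2):
  T T |   T     T
  T F |   F     F
  F T |   T     T
  F F |   T     T
All 4 rows agree, so the expressions are logically equivalent.

Yes


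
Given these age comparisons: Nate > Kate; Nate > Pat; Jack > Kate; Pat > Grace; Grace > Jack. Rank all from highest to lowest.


Constraints: Nate > Kate; Nate > Pat; Jack > Kate; Pat > Grace; Grace > Jack
Method: at each step, the next-highest is the one remaining person who never appears on the smaller side of a constraint between remaining people.
  Step 1: remaining {Jack, Pat, Grace, Nate, Kate}; on the smaller side: {Jack, Pat, Grace, Kate} → Nate is next (Nate > Kate; Nate > Pat).
  Step 2: remaining {Jack, Pat, Grace, Kate}; on the smaller side: {Jack, Grace, Kate} → Pat is next (Pat > Grace).
  Step 3: remaining {Jack, Grace, Kate}; on the smaller side: {Jack, Kate} → Grace is next (Grace > Jack).
  Step 4: remaining {Jack, Kate}; on the smaller side: {Kate} → Jack is next (Jack > Kate).
  Step 5: only Kate remains → lowest.
Final ranking (highest to lowest):

Nate > Pat > Grace > Jack > Kate


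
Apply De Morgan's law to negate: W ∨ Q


De Morgan's law: ¬(P ∨ Q) ≡ ¬P ∧ ¬Q
¬(W ∨ Q) = ¬W ∧ ¬Q

¬W ∧ ¬Q


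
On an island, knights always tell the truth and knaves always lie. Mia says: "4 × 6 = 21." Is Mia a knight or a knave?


Statement: "4 × 6 = 21."
Actual: 4 × 6 = 24
Claimed: 21
Statement is FALSE → Mia lies → Knave

Knave


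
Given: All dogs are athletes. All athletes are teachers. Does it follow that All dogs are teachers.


Premise 1: All dogs are athletes.
Premise 2: All athletes are teachers.
Conclusion: All dogs are teachers.
Barbara syllogism (AAA-1): All A are B, All B are C → All A are C.
Middle term (athletes) distributed in premise 2.

Valid


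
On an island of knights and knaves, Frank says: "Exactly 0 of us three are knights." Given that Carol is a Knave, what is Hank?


Frank claims exactly 0 knights among Frank, Carol, Hank.
Given: Carol is a Knave.

Case 1: Frank is a Knight (tells truth)
  Then exactly 0 of the three are knights.
  Counting Frank, Carol: 1 knight(s) so far. Need -1 more → impossible.
Case 2: Frank is a Knave (lies)
  Then the count is NOT 0.
  If Hank = Knave, count = 0 = 0 → claim would be true, contradicts lie.
  If Hank = Knight, count = 1 ≠ 0 → lie confirmed ✓

Hank is a Knight.

Knight


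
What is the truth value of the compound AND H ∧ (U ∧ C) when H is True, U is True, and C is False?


H = True, U = True, C = False
Step 1: U ∧ C = True AND False = False
Step 2: H ∧ False = True AND False = False
AND is true only when ALL operands are true.

False


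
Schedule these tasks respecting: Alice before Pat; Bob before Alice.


Constraints: Alice before Pat; Bob before Alice
Method: repeatedly schedule the remaining task that has no remaining task required before it.
  Step 1: remaining {Pat, Alice, Bob}; every task except Bob still has a predecessor pending → schedule Bob.
  Step 2: remaining {Pat, Alice}; every task except Alice still has a predecessor pending → schedule Alice.
  Step 3: only Pat remains → schedule Pat.
Resulting order:

Bob → Alice → Pat


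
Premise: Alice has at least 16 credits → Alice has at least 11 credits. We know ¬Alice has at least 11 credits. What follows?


Modus tollens: P → Q, ¬Q ⊢ ¬P
P: Alice has at least 16 credits
Q: Alice has at least 11 credits
We have P → Q and Q is false.
By modus tollens, P must be false.

It is not the case that Alice has at least 16 credits


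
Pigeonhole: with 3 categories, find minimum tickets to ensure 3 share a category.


Pigeonhole: to guarantee k in one of n categories, need (k-1)×n + 1.
k = 3, n = 3
Minimum = (3-1) × 3 + 1 = 2 × 3 + 1

7


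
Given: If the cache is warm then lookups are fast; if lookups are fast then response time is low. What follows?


Hypothetical syllogism: P → Q, Q → R ⊢ P → R
Premise 1: the cache is warm → lookups are fast
Premise 2: lookups are fast → response time is low
Chain the implications: the middle term (lookups are fast) links the two.
Conclusion: If the cache is warm, then response time is low.

If the cache is warm, then response time is low.


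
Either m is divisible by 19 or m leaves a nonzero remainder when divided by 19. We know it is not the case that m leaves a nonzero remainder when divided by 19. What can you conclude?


Disjunctive syllogism: P ∨ Q, ¬P ⊢ Q
Disjunction: m is divisible by 19 ∨ m leaves a nonzero remainder when divided by 19
We know it is not the case that m leaves a nonzero remainder when divided by 19.
By disjunctive syllogism, the other disjunct must be true.

m is divisible by 19


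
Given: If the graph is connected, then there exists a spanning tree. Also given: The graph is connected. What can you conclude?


Modus ponens: P → Q, P ⊢ Q
P: the graph is connected
Q: there exists a spanning tree
We have P → Q and P is true.
By modus ponens, Q must be true.

There exists a spanning tree


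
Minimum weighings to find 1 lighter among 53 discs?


Each weighing has 3 outcomes (left heavy / balance / right heavy), so k weighings distinguish at most 3^k cases; splitting into three near-equal groups achieves this.
Need 3^k ≥ 53: 3^3 = 27 < 53 ≤ 3^4 = 81
k = ⌈log₃(53)⌉ = 4

4


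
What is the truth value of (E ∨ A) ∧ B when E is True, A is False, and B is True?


E = True, A = False, B = True
Step 1: E ∨ A = True OR False = True
Step 2: True ∧ B = True AND True = True
OR is true when at least one operand is true; AND requires both.

True


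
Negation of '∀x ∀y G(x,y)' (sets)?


Original: ∀x ∀y G(x,y)
Rule: ¬∀→∃, ¬∃→∀, negate predicate.
Negation: ∃x ∃y ¬G(x,y)

∃x ∃y ¬G(x,y)


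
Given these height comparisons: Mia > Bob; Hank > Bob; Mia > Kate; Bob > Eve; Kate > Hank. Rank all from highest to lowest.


Constraints: Mia > Bob; Hank > Bob; Mia > Kate; Bob > Eve; Kate > Hank
Method: at each step, the next-highest is the one remaining person who never appears on the smaller side of a constraint between remaining people.
  Step 1: remaining {Mia, Eve, Bob, Hank, Kate}; on the smaller side: {Eve, Bob, Hank, Kate} → Mia is next (Mia > Bob; Mia > Kate).
  Step 2: remaining {Eve, Bob, Hank, Kate}; on the smaller side: {Eve, Bob, Hank} → Kate is next (Kate > Hank).
  Step 3: remaining {Eve, Bob, Hank}; on the smaller side: {Eve, Bob} → Hank is next (Hank > Bob).
  Step 4: remaining {Eve, Bob}; on the smaller side: {Eve} → Bob is next (Bob > Eve).
  Step 5: only Eve remains → lowest.
Final ranking (highest to lowest):

Mia > Kate > Hank > Bob > Eve


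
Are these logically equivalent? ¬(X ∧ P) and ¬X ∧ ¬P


Expression 1: ¬(X ∧ P)
Expression 2: ¬X ∧ ¬P
Truth table (X P | Expr1 Expr2):
  T T |   F     F
  T F |   T     F   ← differ
  F T |   T     F   ← differ
  F F |   T     T
Counterexample: X=T, P=F gives Expr1 = T but Expr2 = F, so the expressions are NOT logically equivalent.

No


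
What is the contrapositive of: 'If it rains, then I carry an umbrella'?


Original: If it rains, then I carry an umbrella
Contrapositive: If ¬Q, then ¬P
Negate Q: not (I carry an umbrella)
Negate P: not (it rains)

If not (I carry an umbrella), then not (it rains).


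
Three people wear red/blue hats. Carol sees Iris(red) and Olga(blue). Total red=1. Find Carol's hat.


Total red = 1, seen red = 1
Own red = 1 - 1 = 0
Carol's hat is blue.

blue


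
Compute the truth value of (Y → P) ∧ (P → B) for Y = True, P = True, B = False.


Y = True, P = True, B = False
Step 1: Y → P is false only when Y=True and P=False. Result: True
Step 2: P → B is false only when P=True and B=False. Result: False
Step 3: True ∧ False = False

False


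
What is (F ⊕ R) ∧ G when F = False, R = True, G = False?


F = False, R = True, G = False
Step 1: F ⊕ R = False XOR True = True
Step 2: True ∧ G = True AND False = False
XOR true when exactly one of F,R is true; then AND with G.

False


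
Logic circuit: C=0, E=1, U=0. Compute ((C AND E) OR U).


C AND E = 0&1 = 0
0 OR 0 = 0

0


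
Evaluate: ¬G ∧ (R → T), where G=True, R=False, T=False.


G = True, R = False, T = False
Expression: ¬G ∧ (R → T)
Step 1: ¬G = NOT True = False
Step 2: R → T = False → False (false only if R=True, T=False) = True
Step 3: (False) ∧ (True) = False AND True = False

False


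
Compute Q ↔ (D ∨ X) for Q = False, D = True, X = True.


Q = False, D = True, X = True
Step 1: D ∨ X = True OR True = True
Step 2: Q ↔ (True): true when both sides have same truth value.
Result: False ↔ True = False

False


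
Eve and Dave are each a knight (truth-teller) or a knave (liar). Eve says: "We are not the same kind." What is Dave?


Eve says: "We are not the same kind."
Case 1: Eve is a Knight (truth-teller)
  Statement is true → they ARE different → Dave is a Knave
Case 2: Eve is a Knave (liar)
  Statement is false → they are NOT different → Dave is a Knave
In both cases, Dave is a Knave.

Knave


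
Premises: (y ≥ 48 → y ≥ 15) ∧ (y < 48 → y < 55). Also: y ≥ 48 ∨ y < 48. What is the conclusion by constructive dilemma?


Constructive dilemma: (P → Q) ∧ (R → S), P ∨ R ⊢ Q ∨ S
Premise 1: y ≥ 48 → y ≥ 15
Premise 2: y < 48 → y < 55
Premise 3: y ≥ 48 ∨ y < 48
Case 1: Assuming y ≥ 48, then by Premise 1, y ≥ 15.
Case 2: Assuming y < 48, then by Premise 2, y < 55.
Since one of y ≥ 48 or y < 48 must hold, we get y ≥ 15 or y < 55.

y ≥ 15 or y < 55.


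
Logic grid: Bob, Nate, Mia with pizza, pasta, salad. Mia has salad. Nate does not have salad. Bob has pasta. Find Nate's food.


From clues:
  Mia → salad
  Bob → pasta
By elimination, Nate gets the remaining.

pizza


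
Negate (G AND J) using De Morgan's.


De Morgan's law: ¬(P ∧ Q) ≡ ¬P ∨ ¬Q
¬(G ∧ J) = ¬G ∨ ¬J

¬G ∨ ¬J


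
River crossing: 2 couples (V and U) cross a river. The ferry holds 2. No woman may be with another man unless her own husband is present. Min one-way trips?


Label couples V and U.
1. WV+WU → (far: WV,WU; near: HV,HU)
2. WV ←   (far: WU; near: HV,HU,WV)
3. HV+HU → (far: HV,HU,WU; near: WV)
4. HV ←   (far: HU,WU; near: HV,WV)  — HV returns, since WV is alone on near bank
5. HV+WV → (far: all four; near: empty)
Every state respects the constraint.
Minimum trips = 5

5


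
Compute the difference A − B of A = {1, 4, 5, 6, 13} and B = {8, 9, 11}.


A = {1, 4, 5, 6, 13}
B = {8, 9, 11}
Operation: difference A − B
In A but not B: 1, 4, 5, 6, 13

{1, 4, 5, 6, 13}


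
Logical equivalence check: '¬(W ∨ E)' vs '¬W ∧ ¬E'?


Expression 1: ¬(W ∨ E)
Expression 2: ¬W ∧ ¬E
Truth table (W E | Expr1 Expr2):
  T T |   F     F
  T F |   F     F
  F T |   F     F
  F F |   T     T
All 4 rows agree, so the expressions are logically equivalent.

Yes


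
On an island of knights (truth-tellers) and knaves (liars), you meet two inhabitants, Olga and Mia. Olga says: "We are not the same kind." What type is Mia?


Olga says: "We are not the same kind."
Case 1: Olga is a Knight (truth-teller)
  Statement is true → they ARE different → Mia is a Knave
Case 2: Olga is a Knave (liar)
  Statement is false → they are NOT different → Mia is a Knave
In both cases, Mia is a Knave.

Knave


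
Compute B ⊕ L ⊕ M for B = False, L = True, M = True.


B = False, L = True, M = True
Step 1: B ⊕ L = False XOR True = True
Step 2: True ⊕ M = True XOR True = False
XOR is true when an odd number of operands are true.

False


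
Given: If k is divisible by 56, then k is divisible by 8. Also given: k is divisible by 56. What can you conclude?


Modus ponens: P → Q, P ⊢ Q
P: k is divisible by 56
Q: k is divisible by 8
We have P → Q and P is true.
By modus ponens, Q must be true.

k is divisible by 8


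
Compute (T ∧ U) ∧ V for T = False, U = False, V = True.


T = False, U = False, V = True
Step 1: T ∧ U = False AND False = False
Step 2: False ∧ V = False AND True = False
AND is true only when ALL operands are true.

False


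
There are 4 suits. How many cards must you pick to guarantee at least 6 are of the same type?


Pigeonhole: to guarantee k in one of n categories, need (k-1)×n + 1.
k = 6, n = 4
Minimum = (6-1) × 4 + 1 = 5 × 4 + 1

21


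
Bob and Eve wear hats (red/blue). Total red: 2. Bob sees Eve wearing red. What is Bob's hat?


Total red = 2, Eve = red
Red accounted for: 1
Remaining for Bob: 1
Bob's hat is red.

red


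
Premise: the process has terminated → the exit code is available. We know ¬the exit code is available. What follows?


Modus tollens: P → Q, ¬Q ⊢ ¬P
P: the process has terminated
Q: the exit code is available
We have P → Q and Q is false.
By modus tollens, P must be false.

It is not the case that the process has terminated


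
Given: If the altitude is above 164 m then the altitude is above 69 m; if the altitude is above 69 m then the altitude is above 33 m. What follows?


Hypothetical syllogism: P → Q, Q → R ⊢ P → R
Premise 1: the altitude is above 164 m → the altitude is above 69 m
Premise 2: the altitude is above 69 m → the altitude is above 33 m
Chain the implications: the middle term (the altitude is above 69 m) links the two.
Conclusion: If the altitude is above 164 m, then the altitude is above 33 m.

If the altitude is above 164 m, then the altitude is above 33 m.


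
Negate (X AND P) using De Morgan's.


De Morgan's law: ¬(P ∧ Q) ≡ ¬P ∨ ¬Q
¬(X ∧ P) = ¬X ∨ ¬P

¬X ∨ ¬P


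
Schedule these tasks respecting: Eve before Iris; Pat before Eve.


Constraints: Eve before Iris; Pat before Eve
Method: repeatedly schedule the remaining task that has no remaining task required before it.
  Step 1: remaining {Eve, Pat, Iris}; every task except Pat still has a predecessor pending → schedule Pat.
  Step 2: remaining {Eve, Iris}; every task except Eve still has a predecessor pending → schedule Eve.
  Step 3: only Iris remains → schedule Iris.
Resulting order:

Pat → Eve → Iris


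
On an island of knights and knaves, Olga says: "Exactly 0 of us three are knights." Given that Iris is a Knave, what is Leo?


Olga claims exactly 0 knights among Olga, Iris, Leo.
Given: Iris is a Knave.

Case 1: Olga is a Knight (tells truth)
  Then exactly 0 of the three are knights.
  Counting Olga, Iris: 1 knight(s) so far. Need -1 more → impossible.
Case 2: Olga is a Knave (lies)
  Then the count is NOT 0.
  If Leo = Knave, count = 0 = 0 → claim would be true, contradicts lie.
  If Leo = Knight, count = 1 ≠ 0 → lie confirmed ✓

Leo is a Knight.

Knight


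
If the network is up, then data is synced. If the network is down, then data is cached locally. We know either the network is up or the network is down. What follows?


Constructive dilemma: (P → Q) ∧ (R → S), P ∨ R ⊢ Q ∨ S
Premise 1: the network is up → data is synced
Premise 2: the network is down → data is cached locally
Premise 3: the network is up ∨ the network is down
Case 1: Assuming the network is up, then by Premise 1, data is synced.
Case 2: Assuming the network is down, then by Premise 2, data is cached locally.
Since one of the network is up or the network is down must hold, we get data is synced or data is cached locally.

Data is synced or data is cached locally.


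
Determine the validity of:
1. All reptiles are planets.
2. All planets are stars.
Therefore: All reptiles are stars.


Premise 1: All reptiles are planets.
Premise 2: All planets are stars.
Conclusion: All reptiles are stars.
Barbara syllogism (AAA-1): All A are B, All B are C → All A are C.
Middle term (planets) distributed in premise 2.

Valid


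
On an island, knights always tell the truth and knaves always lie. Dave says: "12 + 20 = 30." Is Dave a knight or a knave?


Statement: "12 + 20 = 30."
Actual: 12 + 20 = 32
Claimed: 30
Statement is FALSE → Dave lies → Knave

Knave


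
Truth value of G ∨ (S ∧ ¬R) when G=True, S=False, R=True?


G = True, S = False, R = True
Expression: G ∨ (S ∧ ¬R)
Step 1: ¬R = NOT True = False
Step 2: S ∧ ¬R = False AND False = False
Step 3: G ∨ (False) = True OR False = True

True


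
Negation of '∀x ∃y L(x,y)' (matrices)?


Original: ∀x ∃y L(x,y)
Rule: ¬∀→∃, ¬∃→∀, negate predicate.
Negation: ∃x ∀y ¬L(x,y)

∃x ∀y ¬L(x,y)


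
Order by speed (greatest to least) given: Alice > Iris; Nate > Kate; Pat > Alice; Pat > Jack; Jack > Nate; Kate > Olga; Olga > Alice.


Constraints: Alice > Iris; Nate > Kate; Pat > Alice; Pat > Jack; Jack > Nate; Kate > Olga; Olga > Alice
Method: at each step, the next-highest is the one remaining person who never appears on the smaller side of a constraint between remaining people.
  Step 1: remaining {Olga, Jack, Iris, Kate, Pat, Alice, Nate}; on the smaller side: {Olga, Jack, Iris, Kate, Alice, Nate} → Pat is next (Pat > Alice; Pat > Jack).
  Step 2: remaining {Olga, Jack, Iris, Kate, Alice, Nate}; on the smaller side: {Olga, Iris, Kate, Alice, Nate} → Jack is next (Jack > Nate).
  Step 3: remaining {Olga, Iris, Kate, Alice, Nate}; on the smaller side: {Olga, Iris, Kate, Alice} → Nate is next (Nate > Kate).
  Step 4: remaining {Olga, Iris, Kate, Alice}; on the smaller side: {Olga, Iris, Alice} → Kate is next (Kate > Olga).
  Step 5: remaining {Olga, Iris, Alice}; on the smaller side: {Iris, Alice} → Olga is next (Olga > Alice).
  Step 6: remaining {Iris, Alice}; on the smaller side: {Iris} → Alice is next (Alice > Iris).
  Step 7: only Iris remains → lowest.
Final ranking (highest to lowest):

Pat > Jack > Nate > Kate > Olga > Alice > Iris


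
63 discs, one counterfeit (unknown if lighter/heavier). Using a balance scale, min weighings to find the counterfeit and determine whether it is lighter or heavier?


Let n = 63. 126 possibilities (n discs × lighter/heavier); each weighing has 3 outcomes.
Bound for k weighings: say the first weighing puts j discs on each pan. If it tips, the 2j weighed discs remain suspects (each with a known direction) and k-1 weighings give 3^(k-1) outcomes; 3^(k-1) is odd, so 2j ≤ 3^(k-1) - 1. If it balances, the n - 2j unweighed discs remain with direction unknown: 2(n - 2j) ≤ 3^(k-1) - 1 by the same parity argument. Adding, n ≤ (3^(k-1) - 1) + (3^(k-1) - 1)/2 = (3^k - 3)/2, and the classical three-group strategy achieves this (3 discs in 2 weighings, 12 in 3, 39 in 4, 120 in 5).
So we need the smallest k with (3^k - 3)/2 ≥ 63.
k = 4: (3^4 - 3)/2 = 39 < 63 ✗
k = 5: (3^5 - 3)/2 = 120 ≥ 63 ✓

5


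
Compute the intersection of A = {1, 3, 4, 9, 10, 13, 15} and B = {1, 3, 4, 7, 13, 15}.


A = {1, 3, 4, 9, 10, 13, 15}
B = {1, 3, 4, 7, 13, 15}
Operation: intersection
Elements in both: 1, 3, 4, 13, 15

{1, 3, 4, 13, 15}


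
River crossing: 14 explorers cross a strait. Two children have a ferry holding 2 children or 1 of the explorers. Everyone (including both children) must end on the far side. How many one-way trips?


Per crossing of one of the explorers: children→, one←, one of the explorers→, one← = 4 trips
14 × 4 = 56, + 1 final children→ = 57
Minimum trips = 57

57


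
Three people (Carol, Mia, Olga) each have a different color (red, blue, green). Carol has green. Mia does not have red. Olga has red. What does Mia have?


From clues:
  Olga → red
  Carol → green
By elimination, Mia gets the remaining.

blue


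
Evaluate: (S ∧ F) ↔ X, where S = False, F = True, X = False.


S = False, F = True, X = False
Step 1: S ∧ F = False AND True = False
Step 2: (False) ↔ X: true when both sides have same truth value.
Result: False ↔ False = True

True


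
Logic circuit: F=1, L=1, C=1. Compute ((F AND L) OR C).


F AND L = 1&1 = 1
1 OR 1 = 1

1


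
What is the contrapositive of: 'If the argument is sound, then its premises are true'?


Original: If the argument is sound, then its premises are true
Contrapositive: If ¬Q, then ¬P
Negate Q: not (its premises are true)
Negate P: not (the argument is sound)

If not (its premises are true), then not (the argument is sound).


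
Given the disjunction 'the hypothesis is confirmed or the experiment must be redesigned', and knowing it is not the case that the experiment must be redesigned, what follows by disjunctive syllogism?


Disjunctive syllogism: P ∨ Q, ¬P ⊢ Q
Disjunction: the hypothesis is confirmed ∨ the experiment must be redesigned
We know it is not the case that the experiment must be redesigned.
By disjunctive syllogism, the other disjunct must be true.

The hypothesis is confirmed


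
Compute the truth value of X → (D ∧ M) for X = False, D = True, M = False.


X = False, D = True, M = False
Step 1: D ∧ M = True AND False = False
Step 2: X → (False): false only when X=True and consequent=False.
Result: True

True


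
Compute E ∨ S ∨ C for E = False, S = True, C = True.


E = False, S = True, C = True
Step 1: E ∨ S = False OR True = True
Step 2: True ∨ C = True OR True = True
OR is true when at least one operand is true.

True


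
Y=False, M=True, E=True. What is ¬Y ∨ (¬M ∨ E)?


Y = False, M = True, E = True
Expression: ¬Y ∨ (¬M ∨ E)
Step 1: ¬M = NOT True = False
Step 2: ¬M ∨ E = False OR True = True
Step 3: ¬Y = NOT False = True
Step 4: (True) ∨ (True) = True OR True = True

True


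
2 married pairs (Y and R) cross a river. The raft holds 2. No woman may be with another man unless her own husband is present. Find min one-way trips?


Label couples Y and R.
1. WY+WR → (far: WY,WR; near: HY,HR)
2. WY ←   (far: WR; near: HY,HR,WY)
3. HY+HR → (far: HY,HR,WR; near: WY)
4. HY ←   (far: HR,WR; near: HY,WY)  — HY returns, since WY is alone on near bank
5. HY+WY → (far: all four; near: empty)
Every state respects the constraint.
Minimum trips = 5

5


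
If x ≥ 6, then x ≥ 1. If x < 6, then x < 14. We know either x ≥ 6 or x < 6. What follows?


Constructive dilemma: (P → Q) ∧ (R → S), P ∨ R ⊢ Q ∨ S
Premise 1: x ≥ 6 → x ≥ 1
Premise 2: x < 6 → x < 14
Premise 3: x ≥ 6 ∨ x < 6
Case 1: Assuming x ≥ 6, then by Premise 1, x ≥ 1.
Case 2: Assuming x < 6, then by Premise 2, x < 14.
Since one of x ≥ 6 or x < 6 must hold, we get x ≥ 1 or x < 14.

x ≥ 1 or x < 14.


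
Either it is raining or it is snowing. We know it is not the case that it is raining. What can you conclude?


Disjunctive syllogism: P ∨ Q, ¬P ⊢ Q
Disjunction: it is raining ∨ it is snowing
We know it is not the case that it is raining.
By disjunctive syllogism, the other disjunct must be true.

It is snowing


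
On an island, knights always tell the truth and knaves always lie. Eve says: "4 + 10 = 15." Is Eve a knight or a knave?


Statement: "4 + 10 = 15."
Actual: 4 + 10 = 14
Claimed: 15
Statement is FALSE → Eve lies → Knave

Knave


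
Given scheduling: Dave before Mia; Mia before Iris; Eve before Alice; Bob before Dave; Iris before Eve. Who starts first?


Constraints: Dave before Mia; Mia before Iris; Eve before Alice; Bob before Dave; Iris before Eve
The first task can have nothing scheduled before it, so it must never appear on the right of a 'before'.
Tasks appearing after some 'before': Mia, Iris, Alice, Dave, Eve.
The only task not in that list is Bob → it is first.

Bob


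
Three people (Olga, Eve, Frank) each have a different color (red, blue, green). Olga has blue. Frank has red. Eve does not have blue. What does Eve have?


From clues:
  Frank → red
  Olga → blue
By elimination, Eve gets the remaining.

green


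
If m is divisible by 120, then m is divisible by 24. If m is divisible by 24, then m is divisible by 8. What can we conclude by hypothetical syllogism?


Hypothetical syllogism: P → Q, Q → R ⊢ P → R
Premise 1: m is divisible by 120 → m is divisible by 24
Premise 2: m is divisible by 24 → m is divisible by 8
Chain the implications: the middle term (m is divisible by 24) links the two.
Conclusion: If m is divisible by 120, then m is divisible by 8.

If m is divisible by 120, then m is divisible by 8.


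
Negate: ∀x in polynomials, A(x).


Original: ∀x A(x)
Rule: ¬∀→∃, ¬∃→∀, negate predicate.
Negation: ∃x ¬A(x)

∃x ¬A(x)


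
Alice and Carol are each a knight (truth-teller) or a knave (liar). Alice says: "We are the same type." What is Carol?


Alice says: "We are the same type."
Case 1: Alice is a Knight (truth-teller)
  Statement is true → they ARE the same → Carol is also a Knight
Case 2: Alice is a Knave (liar)
  Statement is false → they are NOT the same → Carol is a Knight
In both cases, Carol is a Knight.

Knight


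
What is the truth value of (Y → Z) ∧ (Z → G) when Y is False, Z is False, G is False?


Y = False, Z = False, G = False
Step 1: Y → Z is false only when Y=True and Z=False. Result: True
Step 2: Z → G is false only when Z=True and G=False. Result: True
Step 3: True ∧ True = True

True


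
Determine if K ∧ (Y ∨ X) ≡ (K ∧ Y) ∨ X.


Expression 1: K ∧ (Y ∨ X)
Expression 2: (K ∧ Y) ∨ X
Truth table (K Y X | Expr1 Expr2):
  T T T |   T     T
  T T F |   T     T
  T F T |   T     T
  T F F |   F     F
  F T T |   F     T   ← differ
  F T F |   F     F
  F F T |   F     T   ← differ
  F F F |   F     F
Counterexample: K=F, Y=T, X=T gives Expr1 = F but Expr2 = T, so the expressions are NOT logically equivalent.

No


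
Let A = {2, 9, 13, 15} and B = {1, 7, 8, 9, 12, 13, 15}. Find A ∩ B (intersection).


A = {2, 9, 13, 15}
B = {1, 7, 8, 9, 12, 13, 15}
Operation: intersection
Elements in both: 9, 13, 15

{9, 13, 15}


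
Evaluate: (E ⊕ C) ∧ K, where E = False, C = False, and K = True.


E = False, C = False, K = True
Step 1: E ⊕ C = False XOR False = False
Step 2: False ∧ K = False AND True = False
XOR true when exactly one of E,C is true; then AND with K.

False


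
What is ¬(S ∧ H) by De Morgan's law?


De Morgan's law: ¬(P ∧ Q) ≡ ¬P ∨ ¬Q
¬(S ∧ H) = ¬S ∨ ¬H

¬S ∨ ¬H


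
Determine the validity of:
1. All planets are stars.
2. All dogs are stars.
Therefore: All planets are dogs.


Premise 1: All planets are stars.
Premise 2: All dogs are stars.
Conclusion: All planets are dogs.
Fallacy: undistributed middle. stars is predicate in both.
Counterexample: planets and dogs could be disjoint subsets of stars.

Invalid


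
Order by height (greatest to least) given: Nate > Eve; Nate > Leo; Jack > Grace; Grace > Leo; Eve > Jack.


Constraints: Nate > Eve; Nate > Leo; Jack > Grace; Grace > Leo; Eve > Jack
Method: at each step, the next-highest is the one remaining person who never appears on the smaller side of a constraint between remaining people.
  Step 1: remaining {Eve, Jack, Leo, Nate, Grace}; on the smaller side: {Eve, Jack, Leo, Grace} → Nate is next (Nate > Eve; Nate > Leo).
  Step 2: remaining {Eve, Jack, Leo, Grace}; on the smaller side: {Jack, Leo, Grace} → Eve is next (Eve > Jack).
  Step 3: remaining {Jack, Leo, Grace}; on the smaller side: {Leo, Grace} → Jack is next (Jack > Grace).
  Step 4: remaining {Leo, Grace}; on the smaller side: {Leo} → Grace is next (Grace > Leo).
  Step 5: only Leo remains → lowest.
Final ranking (highest to lowest):

Nate > Eve > Jack > Grace > Leo


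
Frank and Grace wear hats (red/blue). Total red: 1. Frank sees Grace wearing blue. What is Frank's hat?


Total red = 1, Grace = blue
Red accounted for: 0
Remaining for Frank: 1
Frank's hat is red.

red


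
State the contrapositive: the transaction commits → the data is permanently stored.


Original: If the transaction commits, then the data is permanently stored
Contrapositive: If ¬Q, then ¬P
Negate Q: not (the data is permanently stored)
Negate P: not (the transaction commits)

If not (the data is permanently stored), then not (the transaction commits).


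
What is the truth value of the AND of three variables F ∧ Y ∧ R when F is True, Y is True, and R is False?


F = True, Y = True, R = False
Step 1: F ∧ Y = True AND True = True
Step 2: (True) ∧ R = (True) AND False = False
AND is true only when ALL operands are true.

False


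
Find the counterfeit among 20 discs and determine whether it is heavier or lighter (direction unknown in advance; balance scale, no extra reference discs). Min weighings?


Let n = 20. 40 possibilities (n discs × lighter/heavier); each weighing has 3 outcomes.
Bound for k weighings: say the first weighing puts j discs on each pan. If it tips, the 2j weighed discs remain suspects (each with a known direction) and k-1 weighings give 3^(k-1) outcomes; 3^(k-1) is odd, so 2j ≤ 3^(k-1) - 1. If it balances, the n - 2j unweighed discs remain with direction unknown: 2(n - 2j) ≤ 3^(k-1) - 1 by the same parity argument. Adding, n ≤ (3^(k-1) - 1) + (3^(k-1) - 1)/2 = (3^k - 3)/2, and the classical three-group strategy achieves this (3 discs in 2 weighings, 12 in 3, 39 in 4, 120 in 5).
So we need the smallest k with (3^k - 3)/2 ≥ 20.
k = 3: (3^3 - 3)/2 = 12 < 20 ✗
k = 4: (3^4 - 3)/2 = 39 ≥ 20 ✓

4


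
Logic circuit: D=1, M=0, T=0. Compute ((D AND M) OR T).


D AND M = 1&0 = 0
0 OR 0 = 0

0


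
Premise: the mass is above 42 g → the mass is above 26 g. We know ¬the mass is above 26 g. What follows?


Modus tollens: P → Q, ¬Q ⊢ ¬P
P: the mass is above 42 g
Q: the mass is above 26 g
We have P → Q and Q is false.
By modus tollens, P must be false.

It is not the case that the mass is above 42 g


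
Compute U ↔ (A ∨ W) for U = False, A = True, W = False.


U = False, A = True, W = False
Step 1: A ∨ W = True OR False = True
Step 2: U ↔ (True): true when both sides have same truth value.
Result: False ↔ True = False

False


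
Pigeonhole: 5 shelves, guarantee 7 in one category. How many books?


Pigeonhole: to guarantee k in one of n categories, need (k-1)×n + 1.
k = 7, n = 5
Minimum = (7-1) × 5 + 1 = 6 × 5 + 1

31


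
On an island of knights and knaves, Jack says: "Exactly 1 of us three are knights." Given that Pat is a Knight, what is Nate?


Jack claims exactly 1 knights among Jack, Pat, Nate.
Given: Pat is a Knight.

Case 1: Jack is a Knight (tells truth)
  Then exactly 1 of the three are knights.
  Counting Jack, Pat: 2 knight(s) so far. Need -1 more → impossible.
Case 2: Jack is a Knave (lies)
  Then the count is NOT 1.
  If Nate = Knave, count = 1 = 1 → claim would be true, contradicts lie.
  If Nate = Knight, count = 2 ≠ 1 → lie confirmed ✓

Nate is a Knight.

Knight


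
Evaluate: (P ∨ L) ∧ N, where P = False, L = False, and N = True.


P = False, L = False, N = True
Step 1: P ∨ L = False OR False = False
Step 2: False ∧ N = False AND True = False
OR is true when at least one operand is true; AND requires both.

False


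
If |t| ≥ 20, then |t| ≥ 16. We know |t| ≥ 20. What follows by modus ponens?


Modus ponens: P → Q, P ⊢ Q
P: |t| ≥ 20
Q: |t| ≥ 16
We have P → Q and P is true.
By modus ponens, Q must be true.

|t| ≥ 16


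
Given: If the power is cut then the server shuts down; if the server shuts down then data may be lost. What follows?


Hypothetical syllogism: P → Q, Q → R ⊢ P → R
Premise 1: the power is cut → the server shuts down
Premise 2: the server shuts down → data may be lost
Chain the implications: the middle term (the server shuts down) links the two.
Conclusion: If the power is cut, then data may be lost.

If the power is cut, then data may be lost.


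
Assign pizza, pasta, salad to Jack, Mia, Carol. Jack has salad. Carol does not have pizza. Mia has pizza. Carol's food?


From clues:
  Mia → pizza
  Jack → salad
By elimination, Carol gets the remaining.

pasta


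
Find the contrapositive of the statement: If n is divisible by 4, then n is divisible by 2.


Original: If n is divisible by 4, then n is divisible by 2
Contrapositive: If ¬Q, then ¬P
Negate Q: not (n is divisible by 2)
Negate P: not (n is divisible by 4)

If not (n is divisible by 2), then not (n is divisible by 4).


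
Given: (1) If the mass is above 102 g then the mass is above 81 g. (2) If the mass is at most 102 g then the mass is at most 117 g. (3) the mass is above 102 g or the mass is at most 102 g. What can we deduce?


Constructive dilemma: (P → Q) ∧ (R → S), P ∨ R ⊢ Q ∨ S
Premise 1: the mass is above 102 g → the mass is above 81 g
Premise 2: the mass is at most 102 g → the mass is at most 117 g
Premise 3: the mass is above 102 g ∨ the mass is at most 102 g
Case 1: Assuming the mass is above 102 g, then by Premise 1, the mass is above 81 g.
Case 2: Assuming the mass is at most 102 g, then by Premise 2, the mass is at most 117 g.
Since one of the mass is above 102 g or the mass is at most 102 g must hold, we get the mass is above 81 g or the mass is at most 117 g.

The mass is above 81 g or the mass is at most 117 g.


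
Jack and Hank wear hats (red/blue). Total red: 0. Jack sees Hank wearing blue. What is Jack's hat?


Total red = 0, Hank = blue
Red accounted for: 0
Remaining for Jack: 0
Jack's hat is blue.

blue


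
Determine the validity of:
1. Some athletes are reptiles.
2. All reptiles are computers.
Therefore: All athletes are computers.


Premise 1: Some athletes are reptiles.
Premise 2: All reptiles are computers.
Conclusion: All athletes are computers.
Fallacy: illicit minor. The minor term (athletes) is distributed in the conclusion ('All athletes ...') but undistributed in its premise ('Some athletes are reptiles' doesn't cover all athletes).
Only 'Some athletes are computers' follows, not 'All'.

Invalid


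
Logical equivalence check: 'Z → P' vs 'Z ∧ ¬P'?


Expression 1: Z → P
Expression 2: Z ∧ ¬P
Truth table (Z P | Expr1 Expr2):
  T T |   T     F   ← differ
  T F |   F     T   ← differ
  F T |   T     F   ← differ
  F F |   T     F   ← differ
Counterexample: Z=T, P=T gives Expr1 = T but Expr2 = F, so the expressions are NOT logically equivalent.

No


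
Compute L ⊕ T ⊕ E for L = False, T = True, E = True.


L = False, T = True, E = True
Step 1: L ⊕ T = False XOR True = True
Step 2: True ⊕ E = True XOR True = False
XOR is true when an odd number of operands are true.

False


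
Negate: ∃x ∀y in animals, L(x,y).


Original: ∃x ∀y L(x,y)
Rule: ¬∀→∃, ¬∃→∀, negate predicate.
Negation: ∀x ∃y ¬L(x,y)

∀x ∃y ¬L(x,y)


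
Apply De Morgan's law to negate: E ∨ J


De Morgan's law: ¬(P ∨ Q) ≡ ¬P ∧ ¬Q
¬(E ∨ J) = ¬E ∧ ¬J

¬E ∧ ¬J


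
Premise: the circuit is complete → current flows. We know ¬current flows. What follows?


Modus tollens: P → Q, ¬Q ⊢ ¬P
P: the circuit is complete
Q: current flows
We have P → Q and Q is false.
By modus tollens, P must be false.

It is not the case that the circuit is complete


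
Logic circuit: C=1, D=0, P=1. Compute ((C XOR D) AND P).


C XOR D = 1^0 = 1
1 AND 1 = 1

1


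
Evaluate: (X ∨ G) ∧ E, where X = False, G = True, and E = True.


X = False, G = True, E = True
Step 1: X ∨ G = False OR True = True
Step 2: True ∧ E = True AND True = True
OR is true when at least one operand is true; AND requires both.

True


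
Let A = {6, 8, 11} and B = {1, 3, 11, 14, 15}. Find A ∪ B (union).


A = {6, 8, 11}
B = {1, 3, 11, 14, 15}
Operation: union
All elements combined: 1, 3, 6, 8, 11, 14, 15

{1, 3, 6, 8, 11, 14, 15}


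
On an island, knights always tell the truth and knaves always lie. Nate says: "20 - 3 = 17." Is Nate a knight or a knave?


Statement: "20 - 3 = 17."
Actual: 20 - 3 = 17
Claimed: 17
Statement is TRUE → Nate tells the truth → Knight

Knight


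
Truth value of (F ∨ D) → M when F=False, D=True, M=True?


F = False, D = True, M = True
Expression: (F ∨ D) → M
Step 1: F ∨ D = False OR True = True
Step 2: (True) → M = True → True (false only if antecedent True and consequent False) = True

True


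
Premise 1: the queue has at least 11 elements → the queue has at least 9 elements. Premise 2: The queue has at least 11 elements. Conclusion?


Modus ponens: P → Q, P ⊢ Q
P: the queue has at least 11 elements
Q: the queue has at least 9 elements
We have P → Q and P is true.
By modus ponens, Q must be true.

The queue has at least 9 elements


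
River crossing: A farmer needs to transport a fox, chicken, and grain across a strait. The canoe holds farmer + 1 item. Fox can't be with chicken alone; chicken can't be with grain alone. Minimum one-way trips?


1. farmer+chicken → 2. farmer ← 3. farmer+fox → 4. farmer+chicken ← 5. farmer+grain → 6. farmer ← 7. farmer+chicken →
Minimum trips = 7

7


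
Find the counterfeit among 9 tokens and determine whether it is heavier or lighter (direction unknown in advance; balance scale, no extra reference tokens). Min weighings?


Let n = 9. 18 possibilities (n tokens × lighter/heavier); each weighing has 3 outcomes.
Bound for k weighings: say the first weighing puts j tokens on each pan. If it tips, the 2j weighed tokens remain suspects (each with a known direction) and k-1 weighings give 3^(k-1) outcomes; 3^(k-1) is odd, so 2j ≤ 3^(k-1) - 1. If it balances, the n - 2j unweighed tokens remain with direction unknown: 2(n - 2j) ≤ 3^(k-1) - 1 by the same parity argument. Adding, n ≤ (3^(k-1) - 1) + (3^(k-1) - 1)/2 = (3^k - 3)/2, and the classical three-group strategy achieves this (3 tokens in 2 weighings, 12 in 3, 39 in 4, 120 in 5).
So we need the smallest k with (3^k - 3)/2 ≥ 9.
k = 2: (3^2 - 3)/2 = 3 < 9 ✗
k = 3: (3^3 - 3)/2 = 12 ≥ 9 ✓

3


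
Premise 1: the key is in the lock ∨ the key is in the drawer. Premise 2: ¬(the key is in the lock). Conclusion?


Disjunctive syllogism: P ∨ Q, ¬P ⊢ Q
Disjunction: the key is in the lock ∨ the key is in the drawer
We know it is not the case that the key is in the lock.
By disjunctive syllogism, the other disjunct must be true.

The key is in the drawer


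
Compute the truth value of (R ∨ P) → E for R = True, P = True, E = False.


R = True, P = True, E = False
Step 1: R ∨ P = True OR True = True
Step 2: (True) → E: false only when antecedent=True and E=False.
Result: False

False


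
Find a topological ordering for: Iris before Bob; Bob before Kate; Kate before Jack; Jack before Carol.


Constraints: Iris before Bob; Bob before Kate; Kate before Jack; Jack before Carol
Method: repeatedly schedule the remaining task that has no remaining task required before it.
  Step 1: remaining {Bob, Kate, Carol, Iris, Jack}; every task except Iris still has a predecessor pending → schedule Iris.
  Step 2: remaining {Bob, Kate, Carol, Jack}; every task except Bob still has a predecessor pending → schedule Bob.
  Step 3: remaining {Kate, Carol, Jack}; every task except Kate still has a predecessor pending → schedule Kate.
  Step 4: remaining {Carol, Jack}; every task except Jack still has a predecessor pending → schedule Jack.
  Step 5: only Carol remains → schedule Carol.
Resulting order:

Iris → Bob → Kate → Jack → Carol


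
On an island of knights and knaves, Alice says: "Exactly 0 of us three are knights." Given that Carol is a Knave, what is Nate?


Alice claims exactly 0 knights among Alice, Carol, Nate.
Given: Carol is a Knave.

Case 1: Alice is a Knight (tells truth)
  Then exactly 0 of the three are knights.
  Counting Alice, Carol: 1 knight(s) so far. Need -1 more → impossible.
Case 2: Alice is a Knave (lies)
  Then the count is NOT 0.
  If Nate = Knave, count = 0 = 0 → claim would be true, contradicts lie.
  If Nate = Knight, count = 1 ≠ 0 → lie confirmed ✓

Nate is a Knight.

Knight
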